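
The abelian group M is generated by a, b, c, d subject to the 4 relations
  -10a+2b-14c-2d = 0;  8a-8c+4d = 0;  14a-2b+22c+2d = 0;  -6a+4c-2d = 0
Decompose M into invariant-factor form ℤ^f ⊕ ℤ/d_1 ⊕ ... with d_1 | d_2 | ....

Answer: M ≅ ℤ/2 ⊕ ℤ/2 ⊕ ℤ/4 ⊕ ℤ/8

Derivation:
rank_ℚ(R)=4; free=4−4=0
SNF(R) diag = [2, 2, 4, 8] → torsion [2, 2, 4, 8]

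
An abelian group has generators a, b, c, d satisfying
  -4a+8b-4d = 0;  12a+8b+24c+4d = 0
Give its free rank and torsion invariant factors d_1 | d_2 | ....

rank_ℚ(R)=2; free=4−2=2
SNF(R) diag = [4, 8] → torsion [4, 8]

Answer: M ≅ ℤ^2 ⊕ ℤ/4 ⊕ ℤ/8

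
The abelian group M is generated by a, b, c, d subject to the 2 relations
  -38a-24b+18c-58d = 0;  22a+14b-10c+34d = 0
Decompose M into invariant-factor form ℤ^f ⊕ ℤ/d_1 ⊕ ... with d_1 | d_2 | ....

Answer: M ≅ ℤ^2 ⊕ ℤ/2 ⊕ ℤ/2

Derivation:
rank_ℚ(R)=2; free=4−2=2
SNF(R) diag = [2, 2] → torsion [2, 2]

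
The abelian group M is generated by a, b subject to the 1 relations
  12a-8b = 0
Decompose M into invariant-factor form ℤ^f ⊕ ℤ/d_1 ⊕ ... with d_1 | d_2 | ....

Answer: M ≅ ℤ^1 ⊕ ℤ/4

Derivation:
rank_ℚ(R)=1; free=2−1=1
SNF(R) diag = [4] → torsion [4]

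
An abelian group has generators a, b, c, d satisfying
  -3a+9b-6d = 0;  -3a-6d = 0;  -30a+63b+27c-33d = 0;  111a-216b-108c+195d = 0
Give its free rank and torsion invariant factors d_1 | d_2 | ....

rank_ℚ(R)=4; free=4−4=0
SNF(R) diag = [3, 9, 27, 81] → torsion [3, 9, 27, 81]

Answer: M ≅ ℤ/3 ⊕ ℤ/9 ⊕ ℤ/27 ⊕ ℤ/81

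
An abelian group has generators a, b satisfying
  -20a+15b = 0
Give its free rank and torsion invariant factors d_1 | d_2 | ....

Answer: M ≅ ℤ^1 ⊕ ℤ/5

Derivation:
rank_ℚ(R)=1; free=2−1=1
SNF(R) diag = [5] → torsion [5]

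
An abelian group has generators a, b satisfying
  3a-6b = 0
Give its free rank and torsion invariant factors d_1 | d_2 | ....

rank_ℚ(R)=1; free=2−1=1
SNF(R) diag = [3] → torsion [3]

Answer: M ≅ ℤ^1 ⊕ ℤ/3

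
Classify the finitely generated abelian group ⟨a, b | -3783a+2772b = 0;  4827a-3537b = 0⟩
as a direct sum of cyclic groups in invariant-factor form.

rank_ℚ(R)=2; free=2−2=0
SNF(R) diag = [3, 9] → torsion [3, 9]

Answer: M ≅ ℤ/3 ⊕ ℤ/9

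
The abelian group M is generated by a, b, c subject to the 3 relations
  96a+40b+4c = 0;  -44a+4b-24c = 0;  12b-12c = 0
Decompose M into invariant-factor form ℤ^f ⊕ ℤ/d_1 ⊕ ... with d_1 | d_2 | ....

rank_ℚ(R)=3; free=3−3=0
SNF(R) diag = [4, 4, 12] → torsion [4, 4, 12]

Answer: M ≅ ℤ/4 ⊕ ℤ/4 ⊕ ℤ/12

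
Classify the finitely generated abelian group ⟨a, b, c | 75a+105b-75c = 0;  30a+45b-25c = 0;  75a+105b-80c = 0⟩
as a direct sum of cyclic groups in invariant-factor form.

Answer: M ≅ ℤ/5 ⊕ ℤ/15 ⊕ ℤ/15

Derivation:
rank_ℚ(R)=3; free=3−3=0
SNF(R) diag = [5, 15, 15] → torsion [5, 15, 15]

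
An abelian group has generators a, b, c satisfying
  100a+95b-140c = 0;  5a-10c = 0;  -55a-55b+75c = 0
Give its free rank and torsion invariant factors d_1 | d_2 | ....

Answer: M ≅ ℤ/5 ⊕ ℤ/5 ⊕ ℤ/5

Derivation:
rank_ℚ(R)=3; free=3−3=0
SNF(R) diag = [5, 5, 5] → torsion [5, 5, 5]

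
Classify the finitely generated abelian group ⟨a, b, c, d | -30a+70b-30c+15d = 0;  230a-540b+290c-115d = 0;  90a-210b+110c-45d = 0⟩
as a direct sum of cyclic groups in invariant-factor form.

Answer: M ≅ ℤ^1 ⊕ ℤ/5 ⊕ ℤ/10 ⊕ ℤ/20

Derivation:
rank_ℚ(R)=3; free=4−3=1
SNF(R) diag = [5, 10, 20] → torsion [5, 10, 20]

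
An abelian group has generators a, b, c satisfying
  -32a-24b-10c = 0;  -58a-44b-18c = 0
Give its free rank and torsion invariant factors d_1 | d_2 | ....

rank_ℚ(R)=2; free=3−2=1
SNF(R) diag = [2, 2] → torsion [2, 2]

Answer: M ≅ ℤ^1 ⊕ ℤ/2 ⊕ ℤ/2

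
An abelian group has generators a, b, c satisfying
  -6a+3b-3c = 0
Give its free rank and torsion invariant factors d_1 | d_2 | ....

rank_ℚ(R)=1; free=3−1=2
SNF(R) diag = [3] → torsion [3]

Answer: M ≅ ℤ^2 ⊕ ℤ/3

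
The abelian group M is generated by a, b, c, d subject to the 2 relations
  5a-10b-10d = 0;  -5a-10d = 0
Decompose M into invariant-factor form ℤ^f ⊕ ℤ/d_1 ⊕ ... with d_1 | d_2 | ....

Answer: M ≅ ℤ^2 ⊕ ℤ/5 ⊕ ℤ/10

Derivation:
rank_ℚ(R)=2; free=4−2=2
SNF(R) diag = [5, 10] → torsion [5, 10]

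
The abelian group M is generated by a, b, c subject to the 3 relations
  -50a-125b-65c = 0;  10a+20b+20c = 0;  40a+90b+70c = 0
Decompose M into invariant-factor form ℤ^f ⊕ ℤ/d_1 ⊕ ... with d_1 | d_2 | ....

Answer: M ≅ ℤ/5 ⊕ ℤ/10 ⊕ ℤ/20

Derivation:
rank_ℚ(R)=3; free=3−3=0
SNF(R) diag = [5, 10, 20] → torsion [5, 10, 20]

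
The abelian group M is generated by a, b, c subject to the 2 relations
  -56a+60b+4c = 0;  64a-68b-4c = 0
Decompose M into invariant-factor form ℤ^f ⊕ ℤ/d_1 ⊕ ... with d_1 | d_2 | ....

Answer: M ≅ ℤ^1 ⊕ ℤ/4 ⊕ ℤ/8

Derivation:
rank_ℚ(R)=2; free=3−2=1
SNF(R) diag = [4, 8] → torsion [4, 8]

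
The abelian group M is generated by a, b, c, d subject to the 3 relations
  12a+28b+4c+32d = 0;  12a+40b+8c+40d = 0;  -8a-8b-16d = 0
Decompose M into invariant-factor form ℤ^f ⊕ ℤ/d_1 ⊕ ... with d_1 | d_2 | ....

Answer: M ≅ ℤ^1 ⊕ ℤ/4 ⊕ ℤ/4 ⊕ ℤ/8

Derivation:
rank_ℚ(R)=3; free=4−3=1
SNF(R) diag = [4, 4, 8] → torsion [4, 4, 8]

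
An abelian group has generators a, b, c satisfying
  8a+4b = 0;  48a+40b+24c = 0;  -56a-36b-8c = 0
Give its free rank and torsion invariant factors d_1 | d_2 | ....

Answer: M ≅ ℤ/4 ⊕ ℤ/8 ⊕ ℤ/16

Derivation:
rank_ℚ(R)=3; free=3−3=0
SNF(R) diag = [4, 8, 16] → torsion [4, 8, 16]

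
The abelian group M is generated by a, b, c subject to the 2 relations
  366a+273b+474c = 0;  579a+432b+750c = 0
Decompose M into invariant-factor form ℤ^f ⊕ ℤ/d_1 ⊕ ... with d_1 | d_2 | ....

rank_ℚ(R)=2; free=3−2=1
SNF(R) diag = [3, 3] → torsion [3, 3]

Answer: M ≅ ℤ^1 ⊕ ℤ/3 ⊕ ℤ/3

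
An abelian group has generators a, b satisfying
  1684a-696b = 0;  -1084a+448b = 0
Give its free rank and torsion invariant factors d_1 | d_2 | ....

Answer: M ≅ ℤ/4 ⊕ ℤ/8

Derivation:
rank_ℚ(R)=2; free=2−2=0
SNF(R) diag = [4, 8] → torsion [4, 8]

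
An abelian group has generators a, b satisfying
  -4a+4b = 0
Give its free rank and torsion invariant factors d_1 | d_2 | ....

rank_ℚ(R)=1; free=2−1=1
SNF(R) diag = [4] → torsion [4]

Answer: M ≅ ℤ^1 ⊕ ℤ/4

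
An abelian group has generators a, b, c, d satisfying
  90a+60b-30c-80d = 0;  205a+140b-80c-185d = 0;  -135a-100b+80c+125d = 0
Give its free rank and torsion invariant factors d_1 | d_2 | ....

rank_ℚ(R)=3; free=4−3=1
SNF(R) diag = [5, 10, 10] → torsion [5, 10, 10]

Answer: M ≅ ℤ^1 ⊕ ℤ/5 ⊕ ℤ/10 ⊕ ℤ/10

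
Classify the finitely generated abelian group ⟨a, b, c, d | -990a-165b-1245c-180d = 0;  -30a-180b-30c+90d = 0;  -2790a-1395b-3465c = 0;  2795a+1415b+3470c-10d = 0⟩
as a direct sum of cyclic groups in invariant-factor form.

Answer: M ≅ ℤ/5 ⊕ ℤ/15 ⊕ ℤ/30 ⊕ ℤ/90

Derivation:
rank_ℚ(R)=4; free=4−4=0
SNF(R) diag = [5, 15, 30, 90] → torsion [5, 15, 30, 90]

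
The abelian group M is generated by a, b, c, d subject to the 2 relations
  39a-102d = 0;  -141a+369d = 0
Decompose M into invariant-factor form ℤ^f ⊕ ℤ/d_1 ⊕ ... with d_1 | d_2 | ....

Answer: M ≅ ℤ^2 ⊕ ℤ/3 ⊕ ℤ/3

Derivation:
rank_ℚ(R)=2; free=4−2=2
SNF(R) diag = [3, 3] → torsion [3, 3]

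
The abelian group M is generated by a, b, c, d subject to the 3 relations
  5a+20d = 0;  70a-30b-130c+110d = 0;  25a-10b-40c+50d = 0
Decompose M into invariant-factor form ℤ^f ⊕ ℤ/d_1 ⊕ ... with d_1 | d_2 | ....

rank_ℚ(R)=3; free=4−3=1
SNF(R) diag = [5, 10, 10] → torsion [5, 10, 10]

Answer: M ≅ ℤ^1 ⊕ ℤ/5 ⊕ ℤ/10 ⊕ ℤ/10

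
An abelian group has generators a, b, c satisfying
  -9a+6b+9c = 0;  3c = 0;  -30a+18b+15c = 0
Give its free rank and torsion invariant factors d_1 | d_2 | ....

Answer: M ≅ ℤ/3 ⊕ ℤ/3 ⊕ ℤ/6

Derivation:
rank_ℚ(R)=3; free=3−3=0
SNF(R) diag = [3, 3, 6] → torsion [3, 3, 6]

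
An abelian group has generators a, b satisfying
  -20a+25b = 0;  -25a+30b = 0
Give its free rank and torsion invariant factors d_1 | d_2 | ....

Answer: M ≅ ℤ/5 ⊕ ℤ/5

Derivation:
rank_ℚ(R)=2; free=2−2=0
SNF(R) diag = [5, 5] → torsion [5, 5]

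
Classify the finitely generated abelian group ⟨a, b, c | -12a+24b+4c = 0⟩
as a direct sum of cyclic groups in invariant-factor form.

Answer: M ≅ ℤ^2 ⊕ ℤ/4

Derivation:
rank_ℚ(R)=1; free=3−1=2
SNF(R) diag = [4] → torsion [4]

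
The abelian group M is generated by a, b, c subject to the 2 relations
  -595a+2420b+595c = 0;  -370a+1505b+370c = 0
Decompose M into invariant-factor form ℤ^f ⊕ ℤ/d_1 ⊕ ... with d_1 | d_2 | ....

Answer: M ≅ ℤ^1 ⊕ ℤ/5 ⊕ ℤ/15

Derivation:
rank_ℚ(R)=2; free=3−2=1
SNF(R) diag = [5, 15] → torsion [5, 15]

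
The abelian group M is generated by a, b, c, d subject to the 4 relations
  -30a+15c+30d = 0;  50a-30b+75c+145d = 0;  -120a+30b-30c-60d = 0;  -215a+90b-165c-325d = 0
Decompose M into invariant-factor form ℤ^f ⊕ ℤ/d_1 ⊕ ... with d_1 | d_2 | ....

Answer: M ≅ ℤ/5 ⊕ ℤ/15 ⊕ ℤ/15 ⊕ ℤ/30

Derivation:
rank_ℚ(R)=4; free=4−4=0
SNF(R) diag = [5, 15, 15, 30] → torsion [5, 15, 15, 30]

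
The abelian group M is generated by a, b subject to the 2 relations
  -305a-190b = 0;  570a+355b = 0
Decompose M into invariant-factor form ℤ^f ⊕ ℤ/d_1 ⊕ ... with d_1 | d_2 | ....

Answer: M ≅ ℤ/5 ⊕ ℤ/5

Derivation:
rank_ℚ(R)=2; free=2−2=0
SNF(R) diag = [5, 5] → torsion [5, 5]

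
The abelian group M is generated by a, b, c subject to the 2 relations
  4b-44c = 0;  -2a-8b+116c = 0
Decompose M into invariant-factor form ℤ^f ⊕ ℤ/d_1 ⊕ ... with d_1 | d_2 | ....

Answer: M ≅ ℤ^1 ⊕ ℤ/2 ⊕ ℤ/4

Derivation:
rank_ℚ(R)=2; free=3−2=1
SNF(R) diag = [2, 4] → torsion [2, 4]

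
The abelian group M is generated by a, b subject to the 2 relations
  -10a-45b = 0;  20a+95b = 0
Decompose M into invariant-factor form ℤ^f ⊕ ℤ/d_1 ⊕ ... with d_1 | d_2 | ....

rank_ℚ(R)=2; free=2−2=0
SNF(R) diag = [5, 10] → torsion [5, 10]

Answer: M ≅ ℤ/5 ⊕ ℤ/10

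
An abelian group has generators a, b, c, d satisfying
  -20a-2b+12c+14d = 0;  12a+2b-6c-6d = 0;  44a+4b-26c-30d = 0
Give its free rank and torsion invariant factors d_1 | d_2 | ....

Answer: M ≅ ℤ^1 ⊕ ℤ/2 ⊕ ℤ/2 ⊕ ℤ/2

Derivation:
rank_ℚ(R)=3; free=4−3=1
SNF(R) diag = [2, 2, 2] → torsion [2, 2, 2]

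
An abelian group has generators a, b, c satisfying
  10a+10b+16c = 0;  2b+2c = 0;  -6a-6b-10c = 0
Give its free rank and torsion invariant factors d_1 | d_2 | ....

rank_ℚ(R)=3; free=3−3=0
SNF(R) diag = [2, 2, 2] → torsion [2, 2, 2]

Answer: M ≅ ℤ/2 ⊕ ℤ/2 ⊕ ℤ/2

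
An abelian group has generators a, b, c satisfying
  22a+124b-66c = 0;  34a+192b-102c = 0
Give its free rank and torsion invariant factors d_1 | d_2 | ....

Answer: M ≅ ℤ^1 ⊕ ℤ/2 ⊕ ℤ/4

Derivation:
rank_ℚ(R)=2; free=3−2=1
SNF(R) diag = [2, 4] → torsion [2, 4]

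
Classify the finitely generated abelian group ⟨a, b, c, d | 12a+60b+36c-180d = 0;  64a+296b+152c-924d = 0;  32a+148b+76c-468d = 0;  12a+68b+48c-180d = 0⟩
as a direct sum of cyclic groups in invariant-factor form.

Answer: M ≅ ℤ/4 ⊕ ℤ/4 ⊕ ℤ/12 ⊕ ℤ/12

Derivation:
rank_ℚ(R)=4; free=4−4=0
SNF(R) diag = [4, 4, 12, 12] → torsion [4, 4, 12, 12]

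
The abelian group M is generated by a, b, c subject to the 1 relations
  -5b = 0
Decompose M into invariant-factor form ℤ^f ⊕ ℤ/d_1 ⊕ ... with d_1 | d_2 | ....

rank_ℚ(R)=1; free=3−1=2
SNF(R) diag = [5] → torsion [5]

Answer: M ≅ ℤ^2 ⊕ ℤ/5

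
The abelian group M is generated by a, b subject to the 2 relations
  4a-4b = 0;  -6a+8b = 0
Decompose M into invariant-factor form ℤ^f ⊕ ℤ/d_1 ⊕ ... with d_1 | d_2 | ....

Answer: M ≅ ℤ/2 ⊕ ℤ/4

Derivation:
rank_ℚ(R)=2; free=2−2=0
SNF(R) diag = [2, 4] → torsion [2, 4]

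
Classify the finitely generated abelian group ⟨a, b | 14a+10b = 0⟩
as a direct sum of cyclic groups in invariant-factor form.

rank_ℚ(R)=1; free=2−1=1
SNF(R) diag = [2] → torsion [2]

Answer: M ≅ ℤ^1 ⊕ ℤ/2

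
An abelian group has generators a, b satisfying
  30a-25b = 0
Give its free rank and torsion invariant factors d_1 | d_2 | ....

Answer: M ≅ ℤ^1 ⊕ ℤ/5

Derivation:
rank_ℚ(R)=1; free=2−1=1
SNF(R) diag = [5] → torsion [5]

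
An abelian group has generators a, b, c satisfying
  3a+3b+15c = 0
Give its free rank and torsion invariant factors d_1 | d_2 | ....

Answer: M ≅ ℤ^2 ⊕ ℤ/3

Derivation:
rank_ℚ(R)=1; free=3−1=2
SNF(R) diag = [3] → torsion [3]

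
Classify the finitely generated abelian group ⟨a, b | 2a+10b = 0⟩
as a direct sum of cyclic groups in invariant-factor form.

rank_ℚ(R)=1; free=2−1=1
SNF(R) diag = [2] → torsion [2]

Answer: M ≅ ℤ^1 ⊕ ℤ/2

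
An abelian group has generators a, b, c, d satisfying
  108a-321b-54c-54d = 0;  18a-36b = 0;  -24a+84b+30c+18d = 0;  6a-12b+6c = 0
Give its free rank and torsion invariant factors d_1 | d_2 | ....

rank_ℚ(R)=4; free=4−4=0
SNF(R) diag = [3, 6, 18, 18] → torsion [3, 6, 18, 18]

Answer: M ≅ ℤ/3 ⊕ ℤ/6 ⊕ ℤ/18 ⊕ ℤ/18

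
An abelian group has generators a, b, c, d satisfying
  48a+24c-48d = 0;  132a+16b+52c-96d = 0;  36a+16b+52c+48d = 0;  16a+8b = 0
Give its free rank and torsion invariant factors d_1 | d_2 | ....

Answer: M ≅ ℤ/4 ⊕ ℤ/8 ⊕ ℤ/24 ⊕ ℤ/48

Derivation:
rank_ℚ(R)=4; free=4−4=0
SNF(R) diag = [4, 8, 24, 48] → torsion [4, 8, 24, 48]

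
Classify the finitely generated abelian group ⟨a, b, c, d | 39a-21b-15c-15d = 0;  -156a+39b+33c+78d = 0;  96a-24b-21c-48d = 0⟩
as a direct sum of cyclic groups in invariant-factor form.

Answer: M ≅ ℤ^1 ⊕ ℤ/3 ⊕ ℤ/9 ⊕ ℤ/9

Derivation:
rank_ℚ(R)=3; free=4−3=1
SNF(R) diag = [3, 9, 9] → torsion [3, 9, 9]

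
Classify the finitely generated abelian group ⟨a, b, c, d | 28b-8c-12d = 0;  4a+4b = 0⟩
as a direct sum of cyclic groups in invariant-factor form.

Answer: M ≅ ℤ^2 ⊕ ℤ/4 ⊕ ℤ/4

Derivation:
rank_ℚ(R)=2; free=4−2=2
SNF(R) diag = [4, 4] → torsion [4, 4]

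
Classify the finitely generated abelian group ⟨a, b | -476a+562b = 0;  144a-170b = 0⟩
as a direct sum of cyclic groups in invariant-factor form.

rank_ℚ(R)=2; free=2−2=0
SNF(R) diag = [2, 4] → torsion [2, 4]

Answer: M ≅ ℤ/2 ⊕ ℤ/4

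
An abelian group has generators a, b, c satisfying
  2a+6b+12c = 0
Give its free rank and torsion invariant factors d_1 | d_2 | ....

Answer: M ≅ ℤ^2 ⊕ ℤ/2

Derivation:
rank_ℚ(R)=1; free=3−1=2
SNF(R) diag = [2] → torsion [2]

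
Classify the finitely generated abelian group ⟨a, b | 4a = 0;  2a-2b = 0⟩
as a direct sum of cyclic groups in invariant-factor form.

rank_ℚ(R)=2; free=2−2=0
SNF(R) diag = [2, 4] → torsion [2, 4]

Answer: M ≅ ℤ/2 ⊕ ℤ/4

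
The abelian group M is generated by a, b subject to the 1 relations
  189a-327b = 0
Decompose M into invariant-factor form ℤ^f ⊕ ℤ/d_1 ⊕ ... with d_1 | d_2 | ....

Answer: M ≅ ℤ^1 ⊕ ℤ/3

Derivation:
rank_ℚ(R)=1; free=2−1=1
SNF(R) diag = [3] → torsion [3]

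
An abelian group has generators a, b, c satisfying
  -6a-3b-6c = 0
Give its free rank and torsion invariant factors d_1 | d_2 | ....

Answer: M ≅ ℤ^2 ⊕ ℤ/3

Derivation:
rank_ℚ(R)=1; free=3−1=2
SNF(R) diag = [3] → torsion [3]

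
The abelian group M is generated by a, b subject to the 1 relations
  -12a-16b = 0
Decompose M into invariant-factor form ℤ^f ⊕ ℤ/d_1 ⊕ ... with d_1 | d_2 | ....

Answer: M ≅ ℤ^1 ⊕ ℤ/4

Derivation:
rank_ℚ(R)=1; free=2−1=1
SNF(R) diag = [4] → torsion [4]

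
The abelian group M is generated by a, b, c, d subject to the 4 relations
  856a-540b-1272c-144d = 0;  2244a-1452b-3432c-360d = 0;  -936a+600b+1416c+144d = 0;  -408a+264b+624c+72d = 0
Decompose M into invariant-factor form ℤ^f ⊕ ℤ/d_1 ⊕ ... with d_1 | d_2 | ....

Answer: M ≅ ℤ/4 ⊕ ℤ/12 ⊕ ℤ/24 ⊕ ℤ/72

Derivation:
rank_ℚ(R)=4; free=4−4=0
SNF(R) diag = [4, 12, 24, 72] → torsion [4, 12, 24, 72]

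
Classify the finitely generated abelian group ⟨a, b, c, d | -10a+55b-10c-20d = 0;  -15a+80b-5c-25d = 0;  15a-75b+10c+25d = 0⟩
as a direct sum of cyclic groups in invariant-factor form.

rank_ℚ(R)=3; free=4−3=1
SNF(R) diag = [5, 5, 5] → torsion [5, 5, 5]

Answer: M ≅ ℤ^1 ⊕ ℤ/5 ⊕ ℤ/5 ⊕ ℤ/5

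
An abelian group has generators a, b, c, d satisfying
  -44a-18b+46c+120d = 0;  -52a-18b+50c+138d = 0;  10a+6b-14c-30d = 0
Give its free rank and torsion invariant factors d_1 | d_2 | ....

rank_ℚ(R)=3; free=4−3=1
SNF(R) diag = [2, 6, 6] → torsion [2, 6, 6]

Answer: M ≅ ℤ^1 ⊕ ℤ/2 ⊕ ℤ/6 ⊕ ℤ/6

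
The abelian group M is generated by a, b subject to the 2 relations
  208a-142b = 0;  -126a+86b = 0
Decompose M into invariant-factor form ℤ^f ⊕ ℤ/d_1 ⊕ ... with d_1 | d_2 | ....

Answer: M ≅ ℤ/2 ⊕ ℤ/2

Derivation:
rank_ℚ(R)=2; free=2−2=0
SNF(R) diag = [2, 2] → torsion [2, 2]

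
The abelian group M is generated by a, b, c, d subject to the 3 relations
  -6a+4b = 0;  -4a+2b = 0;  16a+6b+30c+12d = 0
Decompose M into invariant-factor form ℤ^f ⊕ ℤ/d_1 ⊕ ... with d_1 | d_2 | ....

rank_ℚ(R)=3; free=4−3=1
SNF(R) diag = [2, 2, 6] → torsion [2, 2, 6]

Answer: M ≅ ℤ^1 ⊕ ℤ/2 ⊕ ℤ/2 ⊕ ℤ/6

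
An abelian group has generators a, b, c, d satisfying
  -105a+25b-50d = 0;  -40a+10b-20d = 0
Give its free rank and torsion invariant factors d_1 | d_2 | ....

Answer: M ≅ ℤ^2 ⊕ ℤ/5 ⊕ ℤ/10

Derivation:
rank_ℚ(R)=2; free=4−2=2
SNF(R) diag = [5, 10] → torsion [5, 10]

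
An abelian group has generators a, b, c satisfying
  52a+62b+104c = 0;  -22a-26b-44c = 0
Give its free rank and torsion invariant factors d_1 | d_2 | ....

rank_ℚ(R)=2; free=3−2=1
SNF(R) diag = [2, 6] → torsion [2, 6]

Answer: M ≅ ℤ^1 ⊕ ℤ/2 ⊕ ℤ/6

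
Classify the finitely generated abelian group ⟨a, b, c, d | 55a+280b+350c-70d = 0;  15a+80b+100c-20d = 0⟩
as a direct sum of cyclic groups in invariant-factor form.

rank_ℚ(R)=2; free=4−2=2
SNF(R) diag = [5, 10] → torsion [5, 10]

Answer: M ≅ ℤ^2 ⊕ ℤ/5 ⊕ ℤ/10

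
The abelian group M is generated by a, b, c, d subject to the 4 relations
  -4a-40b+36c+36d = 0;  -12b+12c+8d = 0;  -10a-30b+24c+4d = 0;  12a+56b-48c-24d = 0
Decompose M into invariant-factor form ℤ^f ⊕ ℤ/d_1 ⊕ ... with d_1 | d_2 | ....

rank_ℚ(R)=4; free=4−4=0
SNF(R) diag = [2, 4, 4, 12] → torsion [2, 4, 4, 12]

Answer: M ≅ ℤ/2 ⊕ ℤ/4 ⊕ ℤ/4 ⊕ ℤ/12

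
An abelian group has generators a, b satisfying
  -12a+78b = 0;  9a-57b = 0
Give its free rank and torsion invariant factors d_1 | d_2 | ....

Answer: M ≅ ℤ/3 ⊕ ℤ/6

Derivation:
rank_ℚ(R)=2; free=2−2=0
SNF(R) diag = [3, 6] → torsion [3, 6]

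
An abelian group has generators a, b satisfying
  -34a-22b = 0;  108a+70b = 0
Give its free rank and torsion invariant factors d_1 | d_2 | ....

Answer: M ≅ ℤ/2 ⊕ ℤ/2

Derivation:
rank_ℚ(R)=2; free=2−2=0
SNF(R) diag = [2, 2] → torsion [2, 2]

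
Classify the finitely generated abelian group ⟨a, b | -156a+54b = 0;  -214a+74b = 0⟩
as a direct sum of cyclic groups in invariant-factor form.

Answer: M ≅ ℤ/2 ⊕ ℤ/6

Derivation:
rank_ℚ(R)=2; free=2−2=0
SNF(R) diag = [2, 6] → torsion [2, 6]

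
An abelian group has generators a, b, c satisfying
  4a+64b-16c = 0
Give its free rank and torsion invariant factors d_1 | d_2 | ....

Answer: M ≅ ℤ^2 ⊕ ℤ/4

Derivation:
rank_ℚ(R)=1; free=3−1=2
SNF(R) diag = [4] → torsion [4]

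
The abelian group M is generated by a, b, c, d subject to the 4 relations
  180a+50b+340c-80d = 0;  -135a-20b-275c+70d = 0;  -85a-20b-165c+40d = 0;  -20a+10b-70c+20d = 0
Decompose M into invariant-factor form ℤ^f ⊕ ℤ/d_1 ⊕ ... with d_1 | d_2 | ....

Answer: M ≅ ℤ/5 ⊕ ℤ/10 ⊕ ℤ/10 ⊕ ℤ/10

Derivation:
rank_ℚ(R)=4; free=4−4=0
SNF(R) diag = [5, 10, 10, 10] → torsion [5, 10, 10, 10]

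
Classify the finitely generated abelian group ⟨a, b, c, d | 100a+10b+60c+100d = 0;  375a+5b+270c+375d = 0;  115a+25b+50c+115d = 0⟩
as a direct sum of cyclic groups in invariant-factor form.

rank_ℚ(R)=3; free=4−3=1
SNF(R) diag = [5, 10, 20] → torsion [5, 10, 20]

Answer: M ≅ ℤ^1 ⊕ ℤ/5 ⊕ ℤ/10 ⊕ ℤ/20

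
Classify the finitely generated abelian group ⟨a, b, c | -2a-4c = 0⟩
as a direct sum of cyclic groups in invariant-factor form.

Answer: M ≅ ℤ^2 ⊕ ℤ/2

Derivation:
rank_ℚ(R)=1; free=3−1=2
SNF(R) diag = [2] → torsion [2]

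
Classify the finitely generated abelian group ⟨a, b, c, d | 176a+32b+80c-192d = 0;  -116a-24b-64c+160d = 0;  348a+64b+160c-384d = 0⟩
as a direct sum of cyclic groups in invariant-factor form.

Answer: M ≅ ℤ^1 ⊕ ℤ/4 ⊕ ℤ/8 ⊕ ℤ/16

Derivation:
rank_ℚ(R)=3; free=4−3=1
SNF(R) diag = [4, 8, 16] → torsion [4, 8, 16]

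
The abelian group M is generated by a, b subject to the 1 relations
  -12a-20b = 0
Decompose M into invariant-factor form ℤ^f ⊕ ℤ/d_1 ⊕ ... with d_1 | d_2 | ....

Answer: M ≅ ℤ^1 ⊕ ℤ/4

Derivation:
rank_ℚ(R)=1; free=2−1=1
SNF(R) diag = [4] → torsion [4]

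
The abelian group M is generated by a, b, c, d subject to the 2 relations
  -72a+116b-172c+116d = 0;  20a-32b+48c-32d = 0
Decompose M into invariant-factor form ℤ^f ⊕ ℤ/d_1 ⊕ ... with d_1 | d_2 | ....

rank_ℚ(R)=2; free=4−2=2
SNF(R) diag = [4, 4] → torsion [4, 4]

Answer: M ≅ ℤ^2 ⊕ ℤ/4 ⊕ ℤ/4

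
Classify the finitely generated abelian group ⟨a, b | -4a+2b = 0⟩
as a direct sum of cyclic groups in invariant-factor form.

rank_ℚ(R)=1; free=2−1=1
SNF(R) diag = [2] → torsion [2]

Answer: M ≅ ℤ^1 ⊕ ℤ/2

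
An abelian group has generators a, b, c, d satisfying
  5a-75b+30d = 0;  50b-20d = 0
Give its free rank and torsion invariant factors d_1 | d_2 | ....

rank_ℚ(R)=2; free=4−2=2
SNF(R) diag = [5, 10] → torsion [5, 10]

Answer: M ≅ ℤ^2 ⊕ ℤ/5 ⊕ ℤ/10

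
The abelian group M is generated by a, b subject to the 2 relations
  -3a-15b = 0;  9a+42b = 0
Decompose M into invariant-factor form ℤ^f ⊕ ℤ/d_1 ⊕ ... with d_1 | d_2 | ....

Answer: M ≅ ℤ/3 ⊕ ℤ/3

Derivation:
rank_ℚ(R)=2; free=2−2=0
SNF(R) diag = [3, 3] → torsion [3, 3]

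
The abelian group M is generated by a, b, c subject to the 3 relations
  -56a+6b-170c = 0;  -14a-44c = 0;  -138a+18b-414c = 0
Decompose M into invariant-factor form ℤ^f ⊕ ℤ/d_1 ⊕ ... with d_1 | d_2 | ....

Answer: M ≅ ℤ/2 ⊕ ℤ/6 ⊕ ℤ/12

Derivation:
rank_ℚ(R)=3; free=3−3=0
SNF(R) diag = [2, 6, 12] → torsion [2, 6, 12]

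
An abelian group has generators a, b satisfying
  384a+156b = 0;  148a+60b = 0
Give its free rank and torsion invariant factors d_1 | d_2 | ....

rank_ℚ(R)=2; free=2−2=0
SNF(R) diag = [4, 12] → torsion [4, 12]

Answer: M ≅ ℤ/4 ⊕ ℤ/12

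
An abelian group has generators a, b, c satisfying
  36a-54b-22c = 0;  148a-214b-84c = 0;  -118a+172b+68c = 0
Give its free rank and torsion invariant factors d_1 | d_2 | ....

rank_ℚ(R)=3; free=3−3=0
SNF(R) diag = [2, 2, 6] → torsion [2, 2, 6]

Answer: M ≅ ℤ/2 ⊕ ℤ/2 ⊕ ℤ/6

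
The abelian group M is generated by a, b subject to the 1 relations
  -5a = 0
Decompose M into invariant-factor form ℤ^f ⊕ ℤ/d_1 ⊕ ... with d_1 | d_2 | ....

Answer: M ≅ ℤ^1 ⊕ ℤ/5

Derivation:
rank_ℚ(R)=1; free=2−1=1
SNF(R) diag = [5] → torsion [5]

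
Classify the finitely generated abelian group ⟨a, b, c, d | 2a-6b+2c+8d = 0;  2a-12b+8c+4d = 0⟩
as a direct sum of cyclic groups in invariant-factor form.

Answer: M ≅ ℤ^2 ⊕ ℤ/2 ⊕ ℤ/2

Derivation:
rank_ℚ(R)=2; free=4−2=2
SNF(R) diag = [2, 2] → torsion [2, 2]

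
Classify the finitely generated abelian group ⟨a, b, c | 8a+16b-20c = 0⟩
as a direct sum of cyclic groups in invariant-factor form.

Answer: M ≅ ℤ^2 ⊕ ℤ/4

Derivation:
rank_ℚ(R)=1; free=3−1=2
SNF(R) diag = [4] → torsion [4]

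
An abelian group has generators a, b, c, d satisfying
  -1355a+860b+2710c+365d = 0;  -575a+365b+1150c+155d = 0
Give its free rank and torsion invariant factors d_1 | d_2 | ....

rank_ℚ(R)=2; free=4−2=2
SNF(R) diag = [5, 15] → torsion [5, 15]

Answer: M ≅ ℤ^2 ⊕ ℤ/5 ⊕ ℤ/15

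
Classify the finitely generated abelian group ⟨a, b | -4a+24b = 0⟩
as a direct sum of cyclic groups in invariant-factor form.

Answer: M ≅ ℤ^1 ⊕ ℤ/4

Derivation:
rank_ℚ(R)=1; free=2−1=1
SNF(R) diag = [4] → torsion [4]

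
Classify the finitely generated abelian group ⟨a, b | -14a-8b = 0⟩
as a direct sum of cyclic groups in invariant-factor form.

Answer: M ≅ ℤ^1 ⊕ ℤ/2

Derivation:
rank_ℚ(R)=1; free=2−1=1
SNF(R) diag = [2] → torsion [2]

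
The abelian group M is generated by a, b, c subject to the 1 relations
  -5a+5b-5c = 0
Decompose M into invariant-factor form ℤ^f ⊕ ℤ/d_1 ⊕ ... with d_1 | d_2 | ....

rank_ℚ(R)=1; free=3−1=2
SNF(R) diag = [5] → torsion [5]

Answer: M ≅ ℤ^2 ⊕ ℤ/5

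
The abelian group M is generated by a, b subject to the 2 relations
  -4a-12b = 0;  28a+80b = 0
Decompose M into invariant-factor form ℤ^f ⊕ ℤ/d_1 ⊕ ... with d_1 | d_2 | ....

rank_ℚ(R)=2; free=2−2=0
SNF(R) diag = [4, 4] → torsion [4, 4]

Answer: M ≅ ℤ/4 ⊕ ℤ/4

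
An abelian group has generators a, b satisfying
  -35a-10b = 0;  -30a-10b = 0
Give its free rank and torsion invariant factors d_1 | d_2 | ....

Answer: M ≅ ℤ/5 ⊕ ℤ/10

Derivation:
rank_ℚ(R)=2; free=2−2=0
SNF(R) diag = [5, 10] → torsion [5, 10]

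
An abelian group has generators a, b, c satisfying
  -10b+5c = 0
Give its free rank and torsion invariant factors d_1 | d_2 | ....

Answer: M ≅ ℤ^2 ⊕ ℤ/5

Derivation:
rank_ℚ(R)=1; free=3−1=2
SNF(R) diag = [5] → torsion [5]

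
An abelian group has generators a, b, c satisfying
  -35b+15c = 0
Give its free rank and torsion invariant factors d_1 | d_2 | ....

Answer: M ≅ ℤ^2 ⊕ ℤ/5

Derivation:
rank_ℚ(R)=1; free=3−1=2
SNF(R) diag = [5] → torsion [5]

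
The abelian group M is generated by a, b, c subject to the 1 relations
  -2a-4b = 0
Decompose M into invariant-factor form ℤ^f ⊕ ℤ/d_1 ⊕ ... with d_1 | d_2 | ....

Answer: M ≅ ℤ^2 ⊕ ℤ/2

Derivation:
rank_ℚ(R)=1; free=3−1=2
SNF(R) diag = [2] → torsion [2]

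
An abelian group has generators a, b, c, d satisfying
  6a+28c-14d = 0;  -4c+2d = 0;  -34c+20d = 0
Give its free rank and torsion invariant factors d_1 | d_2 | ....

rank_ℚ(R)=3; free=4−3=1
SNF(R) diag = [2, 6, 6] → torsion [2, 6, 6]

Answer: M ≅ ℤ^1 ⊕ ℤ/2 ⊕ ℤ/6 ⊕ ℤ/6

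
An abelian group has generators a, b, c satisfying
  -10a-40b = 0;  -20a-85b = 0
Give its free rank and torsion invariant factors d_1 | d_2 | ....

Answer: M ≅ ℤ^1 ⊕ ℤ/5 ⊕ ℤ/10

Derivation:
rank_ℚ(R)=2; free=3−2=1
SNF(R) diag = [5, 10] → torsion [5, 10]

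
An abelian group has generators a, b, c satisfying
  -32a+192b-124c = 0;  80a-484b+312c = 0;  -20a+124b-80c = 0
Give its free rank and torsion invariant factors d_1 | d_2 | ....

Answer: M ≅ ℤ/4 ⊕ ℤ/4 ⊕ ℤ/4

Derivation:
rank_ℚ(R)=3; free=3−3=0
SNF(R) diag = [4, 4, 4] → torsion [4, 4, 4]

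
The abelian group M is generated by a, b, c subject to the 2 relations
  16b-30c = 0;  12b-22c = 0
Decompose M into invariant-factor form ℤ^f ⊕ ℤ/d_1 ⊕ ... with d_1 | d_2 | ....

rank_ℚ(R)=2; free=3−2=1
SNF(R) diag = [2, 4] → torsion [2, 4]

Answer: M ≅ ℤ^1 ⊕ ℤ/2 ⊕ ℤ/4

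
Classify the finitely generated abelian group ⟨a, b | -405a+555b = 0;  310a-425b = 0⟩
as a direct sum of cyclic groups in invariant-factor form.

rank_ℚ(R)=2; free=2−2=0
SNF(R) diag = [5, 15] → torsion [5, 15]

Answer: M ≅ ℤ/5 ⊕ ℤ/15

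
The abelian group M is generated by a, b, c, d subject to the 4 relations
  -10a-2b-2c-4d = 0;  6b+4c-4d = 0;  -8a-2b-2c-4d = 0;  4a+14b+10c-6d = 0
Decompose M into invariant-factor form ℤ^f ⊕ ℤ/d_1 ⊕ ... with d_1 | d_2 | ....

rank_ℚ(R)=4; free=4−4=0
SNF(R) diag = [2, 2, 2, 2] → torsion [2, 2, 2, 2]

Answer: M ≅ ℤ/2 ⊕ ℤ/2 ⊕ ℤ/2 ⊕ ℤ/2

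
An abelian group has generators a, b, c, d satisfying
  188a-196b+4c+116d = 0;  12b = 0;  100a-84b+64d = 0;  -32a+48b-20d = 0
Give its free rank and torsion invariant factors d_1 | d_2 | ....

rank_ℚ(R)=4; free=4−4=0
SNF(R) diag = [4, 4, 12, 12] → torsion [4, 4, 12, 12]

Answer: M ≅ ℤ/4 ⊕ ℤ/4 ⊕ ℤ/12 ⊕ ℤ/12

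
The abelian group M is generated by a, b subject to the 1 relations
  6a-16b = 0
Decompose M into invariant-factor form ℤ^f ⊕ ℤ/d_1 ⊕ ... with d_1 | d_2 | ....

rank_ℚ(R)=1; free=2−1=1
SNF(R) diag = [2] → torsion [2]

Answer: M ≅ ℤ^1 ⊕ ℤ/2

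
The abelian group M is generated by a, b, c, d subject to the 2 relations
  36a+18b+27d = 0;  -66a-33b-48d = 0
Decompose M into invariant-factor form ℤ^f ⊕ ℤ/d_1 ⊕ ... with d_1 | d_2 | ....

rank_ℚ(R)=2; free=4−2=2
SNF(R) diag = [3, 9] → torsion [3, 9]

Answer: M ≅ ℤ^2 ⊕ ℤ/3 ⊕ ℤ/9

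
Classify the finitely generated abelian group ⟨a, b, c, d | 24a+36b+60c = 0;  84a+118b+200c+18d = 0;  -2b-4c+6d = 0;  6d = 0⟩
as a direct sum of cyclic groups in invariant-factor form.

rank_ℚ(R)=4; free=4−4=0
SNF(R) diag = [2, 6, 12, 12] → torsion [2, 6, 12, 12]

Answer: M ≅ ℤ/2 ⊕ ℤ/6 ⊕ ℤ/12 ⊕ ℤ/12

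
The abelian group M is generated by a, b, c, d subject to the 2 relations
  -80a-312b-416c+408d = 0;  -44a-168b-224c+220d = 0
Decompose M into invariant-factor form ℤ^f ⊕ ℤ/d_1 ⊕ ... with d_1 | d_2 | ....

Answer: M ≅ ℤ^2 ⊕ ℤ/4 ⊕ ℤ/8

Derivation:
rank_ℚ(R)=2; free=4−2=2
SNF(R) diag = [4, 8] → torsion [4, 8]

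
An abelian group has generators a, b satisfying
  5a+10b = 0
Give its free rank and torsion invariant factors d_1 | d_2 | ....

rank_ℚ(R)=1; free=2−1=1
SNF(R) diag = [5] → torsion [5]

Answer: M ≅ ℤ^1 ⊕ ℤ/5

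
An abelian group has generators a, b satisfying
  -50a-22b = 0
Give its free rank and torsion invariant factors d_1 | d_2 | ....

rank_ℚ(R)=1; free=2−1=1
SNF(R) diag = [2] → torsion [2]

Answer: M ≅ ℤ^1 ⊕ ℤ/2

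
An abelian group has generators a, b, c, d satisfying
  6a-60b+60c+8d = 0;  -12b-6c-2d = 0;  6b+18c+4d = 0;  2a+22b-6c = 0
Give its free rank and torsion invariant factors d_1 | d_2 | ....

rank_ℚ(R)=4; free=4−4=0
SNF(R) diag = [2, 2, 6, 12] → torsion [2, 2, 6, 12]

Answer: M ≅ ℤ/2 ⊕ ℤ/2 ⊕ ℤ/6 ⊕ ℤ/12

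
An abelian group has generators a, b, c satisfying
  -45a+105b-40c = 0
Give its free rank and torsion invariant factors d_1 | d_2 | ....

Answer: M ≅ ℤ^2 ⊕ ℤ/5

Derivation:
rank_ℚ(R)=1; free=3−1=2
SNF(R) diag = [5] → torsion [5]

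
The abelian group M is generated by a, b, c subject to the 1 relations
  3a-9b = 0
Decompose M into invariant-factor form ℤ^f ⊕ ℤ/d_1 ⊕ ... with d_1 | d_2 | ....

Answer: M ≅ ℤ^2 ⊕ ℤ/3

Derivation:
rank_ℚ(R)=1; free=3−1=2
SNF(R) diag = [3] → torsion [3]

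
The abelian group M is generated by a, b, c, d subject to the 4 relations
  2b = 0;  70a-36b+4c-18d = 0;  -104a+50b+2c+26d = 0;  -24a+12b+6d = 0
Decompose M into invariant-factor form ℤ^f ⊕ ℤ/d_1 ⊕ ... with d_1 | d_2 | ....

Answer: M ≅ ℤ/2 ⊕ ℤ/2 ⊕ ℤ/2 ⊕ ℤ/6

Derivation:
rank_ℚ(R)=4; free=4−4=0
SNF(R) diag = [2, 2, 2, 6] → torsion [2, 2, 2, 6]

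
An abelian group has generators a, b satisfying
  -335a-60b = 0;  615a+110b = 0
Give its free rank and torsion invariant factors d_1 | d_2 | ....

Answer: M ≅ ℤ/5 ⊕ ℤ/10

Derivation:
rank_ℚ(R)=2; free=2−2=0
SNF(R) diag = [5, 10] → torsion [5, 10]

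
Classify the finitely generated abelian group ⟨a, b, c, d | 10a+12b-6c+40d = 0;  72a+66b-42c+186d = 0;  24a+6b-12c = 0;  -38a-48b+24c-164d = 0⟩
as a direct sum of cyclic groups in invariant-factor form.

Answer: M ≅ ℤ/2 ⊕ ℤ/6 ⊕ ℤ/18 ⊕ ℤ/18

Derivation:
rank_ℚ(R)=4; free=4−4=0
SNF(R) diag = [2, 6, 18, 18] → torsion [2, 6, 18, 18]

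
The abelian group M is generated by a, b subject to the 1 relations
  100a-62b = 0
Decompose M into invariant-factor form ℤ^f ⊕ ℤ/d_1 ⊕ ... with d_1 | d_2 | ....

Answer: M ≅ ℤ^1 ⊕ ℤ/2

Derivation:
rank_ℚ(R)=1; free=2−1=1
SNF(R) diag = [2] → torsion [2]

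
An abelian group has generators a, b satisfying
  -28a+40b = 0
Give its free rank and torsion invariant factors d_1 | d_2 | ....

Answer: M ≅ ℤ^1 ⊕ ℤ/4

Derivation:
rank_ℚ(R)=1; free=2−1=1
SNF(R) diag = [4] → torsion [4]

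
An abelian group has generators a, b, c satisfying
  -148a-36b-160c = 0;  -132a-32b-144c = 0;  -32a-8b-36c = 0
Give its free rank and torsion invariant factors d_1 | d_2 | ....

rank_ℚ(R)=3; free=3−3=0
SNF(R) diag = [4, 4, 4] → torsion [4, 4, 4]

Answer: M ≅ ℤ/4 ⊕ ℤ/4 ⊕ ℤ/4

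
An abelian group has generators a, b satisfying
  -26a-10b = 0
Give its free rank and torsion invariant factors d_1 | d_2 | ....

Answer: M ≅ ℤ^1 ⊕ ℤ/2

Derivation:
rank_ℚ(R)=1; free=2−1=1
SNF(R) diag = [2] → torsion [2]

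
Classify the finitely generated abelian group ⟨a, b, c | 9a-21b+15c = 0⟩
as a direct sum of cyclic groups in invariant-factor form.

Answer: M ≅ ℤ^2 ⊕ ℤ/3

Derivation:
rank_ℚ(R)=1; free=3−1=2
SNF(R) diag = [3] → torsion [3]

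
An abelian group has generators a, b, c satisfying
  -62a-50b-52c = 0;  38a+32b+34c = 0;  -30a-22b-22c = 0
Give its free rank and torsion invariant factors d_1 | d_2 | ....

Answer: M ≅ ℤ/2 ⊕ ℤ/2 ⊕ ℤ/6

Derivation:
rank_ℚ(R)=3; free=3−3=0
SNF(R) diag = [2, 2, 6] → torsion [2, 2, 6]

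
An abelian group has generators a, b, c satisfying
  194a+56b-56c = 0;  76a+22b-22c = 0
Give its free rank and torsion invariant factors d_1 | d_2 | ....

rank_ℚ(R)=2; free=3−2=1
SNF(R) diag = [2, 6] → torsion [2, 6]

Answer: M ≅ ℤ^1 ⊕ ℤ/2 ⊕ ℤ/6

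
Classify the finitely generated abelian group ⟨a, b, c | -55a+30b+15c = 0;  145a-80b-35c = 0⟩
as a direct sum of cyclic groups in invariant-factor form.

Answer: M ≅ ℤ^1 ⊕ ℤ/5 ⊕ ℤ/10

Derivation:
rank_ℚ(R)=2; free=3−2=1
SNF(R) diag = [5, 10] → torsion [5, 10]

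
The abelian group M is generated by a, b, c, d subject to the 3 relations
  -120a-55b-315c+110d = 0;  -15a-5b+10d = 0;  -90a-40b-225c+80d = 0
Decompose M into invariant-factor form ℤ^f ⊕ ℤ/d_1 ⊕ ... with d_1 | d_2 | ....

Answer: M ≅ ℤ^1 ⊕ ℤ/5 ⊕ ℤ/15 ⊕ ℤ/45

Derivation:
rank_ℚ(R)=3; free=4−3=1
SNF(R) diag = [5, 15, 45] → torsion [5, 15, 45]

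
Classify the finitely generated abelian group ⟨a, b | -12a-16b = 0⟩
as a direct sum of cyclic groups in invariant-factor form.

Answer: M ≅ ℤ^1 ⊕ ℤ/4

Derivation:
rank_ℚ(R)=1; free=2−1=1
SNF(R) diag = [4] → torsion [4]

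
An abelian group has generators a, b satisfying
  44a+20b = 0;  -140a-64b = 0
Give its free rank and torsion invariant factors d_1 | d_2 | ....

rank_ℚ(R)=2; free=2−2=0
SNF(R) diag = [4, 4] → torsion [4, 4]

Answer: M ≅ ℤ/4 ⊕ ℤ/4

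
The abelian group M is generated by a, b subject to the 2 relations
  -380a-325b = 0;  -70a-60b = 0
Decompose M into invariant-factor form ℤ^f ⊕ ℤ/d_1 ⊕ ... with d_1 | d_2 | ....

Answer: M ≅ ℤ/5 ⊕ ℤ/10

Derivation:
rank_ℚ(R)=2; free=2−2=0
SNF(R) diag = [5, 10] → torsion [5, 10]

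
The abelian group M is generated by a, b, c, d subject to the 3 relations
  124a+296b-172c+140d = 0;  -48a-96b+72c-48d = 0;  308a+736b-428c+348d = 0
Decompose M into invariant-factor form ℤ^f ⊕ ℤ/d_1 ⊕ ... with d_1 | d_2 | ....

Answer: M ≅ ℤ^1 ⊕ ℤ/4 ⊕ ℤ/8 ⊕ ℤ/24

Derivation:
rank_ℚ(R)=3; free=4−3=1
SNF(R) diag = [4, 8, 24] → torsion [4, 8, 24]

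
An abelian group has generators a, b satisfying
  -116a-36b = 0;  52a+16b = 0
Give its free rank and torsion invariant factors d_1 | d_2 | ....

Answer: M ≅ ℤ/4 ⊕ ℤ/4

Derivation:
rank_ℚ(R)=2; free=2−2=0
SNF(R) diag = [4, 4] → torsion [4, 4]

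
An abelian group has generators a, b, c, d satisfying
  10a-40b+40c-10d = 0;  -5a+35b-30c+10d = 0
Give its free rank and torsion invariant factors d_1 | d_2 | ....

rank_ℚ(R)=2; free=4−2=2
SNF(R) diag = [5, 10] → torsion [5, 10]

Answer: M ≅ ℤ^2 ⊕ ℤ/5 ⊕ ℤ/10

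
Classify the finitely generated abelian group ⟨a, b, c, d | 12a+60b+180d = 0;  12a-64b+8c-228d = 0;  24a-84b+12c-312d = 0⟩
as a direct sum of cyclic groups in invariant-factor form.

Answer: M ≅ ℤ^1 ⊕ ℤ/4 ⊕ ℤ/12 ⊕ ℤ/12

Derivation:
rank_ℚ(R)=3; free=4−3=1
SNF(R) diag = [4, 12, 12] → torsion [4, 12, 12]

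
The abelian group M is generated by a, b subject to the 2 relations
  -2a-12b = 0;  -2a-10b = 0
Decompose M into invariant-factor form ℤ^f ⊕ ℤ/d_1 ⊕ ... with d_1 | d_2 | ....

rank_ℚ(R)=2; free=2−2=0
SNF(R) diag = [2, 2] → torsion [2, 2]

Answer: M ≅ ℤ/2 ⊕ ℤ/2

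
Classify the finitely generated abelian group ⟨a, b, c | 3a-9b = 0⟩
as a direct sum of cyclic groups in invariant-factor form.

Answer: M ≅ ℤ^2 ⊕ ℤ/3

Derivation:
rank_ℚ(R)=1; free=3−1=2
SNF(R) diag = [3] → torsion [3]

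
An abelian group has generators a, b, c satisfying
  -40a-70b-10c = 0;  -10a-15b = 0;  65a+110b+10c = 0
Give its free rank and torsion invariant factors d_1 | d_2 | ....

rank_ℚ(R)=3; free=3−3=0
SNF(R) diag = [5, 5, 10] → torsion [5, 5, 10]

Answer: M ≅ ℤ/5 ⊕ ℤ/5 ⊕ ℤ/10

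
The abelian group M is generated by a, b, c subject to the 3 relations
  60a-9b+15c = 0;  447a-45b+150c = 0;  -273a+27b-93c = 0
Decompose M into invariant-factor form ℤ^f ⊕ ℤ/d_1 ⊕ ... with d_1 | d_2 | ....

rank_ℚ(R)=3; free=3−3=0
SNF(R) diag = [3, 9, 27] → torsion [3, 9, 27]

Answer: M ≅ ℤ/3 ⊕ ℤ/9 ⊕ ℤ/27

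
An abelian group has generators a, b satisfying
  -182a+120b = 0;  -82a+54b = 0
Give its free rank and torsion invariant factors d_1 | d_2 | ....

rank_ℚ(R)=2; free=2−2=0
SNF(R) diag = [2, 6] → torsion [2, 6]

Answer: M ≅ ℤ/2 ⊕ ℤ/6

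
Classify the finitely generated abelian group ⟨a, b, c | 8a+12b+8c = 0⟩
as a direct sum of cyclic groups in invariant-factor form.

rank_ℚ(R)=1; free=3−1=2
SNF(R) diag = [4] → torsion [4]

Answer: M ≅ ℤ^2 ⊕ ℤ/4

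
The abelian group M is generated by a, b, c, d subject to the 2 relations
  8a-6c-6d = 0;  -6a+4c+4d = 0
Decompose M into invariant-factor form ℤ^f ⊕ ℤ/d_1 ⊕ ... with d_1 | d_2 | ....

Answer: M ≅ ℤ^2 ⊕ ℤ/2 ⊕ ℤ/2

Derivation:
rank_ℚ(R)=2; free=4−2=2
SNF(R) diag = [2, 2] → torsion [2, 2]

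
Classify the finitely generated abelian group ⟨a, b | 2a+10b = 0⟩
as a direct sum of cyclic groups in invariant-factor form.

rank_ℚ(R)=1; free=2−1=1
SNF(R) diag = [2] → torsion [2]

Answer: M ≅ ℤ^1 ⊕ ℤ/2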